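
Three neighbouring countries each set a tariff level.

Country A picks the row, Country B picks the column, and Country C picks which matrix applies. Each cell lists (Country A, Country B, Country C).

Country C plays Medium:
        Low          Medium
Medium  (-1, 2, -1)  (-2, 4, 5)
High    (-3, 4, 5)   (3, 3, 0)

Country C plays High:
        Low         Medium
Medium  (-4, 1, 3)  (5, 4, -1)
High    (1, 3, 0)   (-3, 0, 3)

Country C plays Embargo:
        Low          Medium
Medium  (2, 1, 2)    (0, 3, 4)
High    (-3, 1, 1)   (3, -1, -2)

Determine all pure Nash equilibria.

This game has no pure Nash equilibrium.

(Medium, Low, Medium): Country B can switch to Medium (2 → 4). Not NE.
(Medium, Low, High): Country A can switch to High (-4 → 1). Not NE.
(Medium, Low, Embargo): Country B can switch to Medium (1 → 3). Not NE.
(Medium, Medium, Medium): Country A can switch to High (-2 → 3). Not NE.
(Medium, Medium, High): Country C can switch to Medium (-1 → 5). Not NE.
(Medium, Medium, Embargo): Country A can switch to High (0 → 3). Not NE.
(High, Low, Medium): Country A can switch to Medium (-3 → -1). Not NE.
(High, Low, High): Country C can switch to Medium (0 → 5). Not NE.
(High, Low, Embargo): Country A can switch to Medium (-3 → 2). Not NE.
(High, Medium, Medium): Country B can switch to Low (3 → 4). Not NE.
(The remaining 2 profiles each have a profitable deviation by the same check.)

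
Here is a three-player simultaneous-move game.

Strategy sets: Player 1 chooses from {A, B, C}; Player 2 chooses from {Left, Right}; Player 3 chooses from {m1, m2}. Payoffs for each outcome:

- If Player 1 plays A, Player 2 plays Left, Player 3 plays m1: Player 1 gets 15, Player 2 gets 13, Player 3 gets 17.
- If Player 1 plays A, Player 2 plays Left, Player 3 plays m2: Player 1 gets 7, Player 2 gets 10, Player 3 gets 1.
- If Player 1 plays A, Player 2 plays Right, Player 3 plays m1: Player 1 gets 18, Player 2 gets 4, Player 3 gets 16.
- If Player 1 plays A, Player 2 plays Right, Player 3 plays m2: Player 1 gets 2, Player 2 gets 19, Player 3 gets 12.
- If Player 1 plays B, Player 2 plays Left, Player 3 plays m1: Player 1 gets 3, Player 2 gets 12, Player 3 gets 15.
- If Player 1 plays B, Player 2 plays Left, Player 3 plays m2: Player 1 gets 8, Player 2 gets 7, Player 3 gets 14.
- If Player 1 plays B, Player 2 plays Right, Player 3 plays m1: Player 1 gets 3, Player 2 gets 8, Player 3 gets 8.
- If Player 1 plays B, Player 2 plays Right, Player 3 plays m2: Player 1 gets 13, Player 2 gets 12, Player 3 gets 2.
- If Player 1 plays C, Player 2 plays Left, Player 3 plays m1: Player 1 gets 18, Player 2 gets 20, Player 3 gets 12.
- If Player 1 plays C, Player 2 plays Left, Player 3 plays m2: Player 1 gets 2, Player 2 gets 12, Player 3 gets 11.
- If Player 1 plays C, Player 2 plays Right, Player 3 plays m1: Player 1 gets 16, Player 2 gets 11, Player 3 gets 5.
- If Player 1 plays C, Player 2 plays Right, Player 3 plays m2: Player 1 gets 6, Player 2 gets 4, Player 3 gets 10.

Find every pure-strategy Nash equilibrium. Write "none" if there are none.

(A, Left, m1): Player 1 can switch to C (15 → 18). Not NE.
(A, Left, m2): Player 1 can switch to B (7 → 8). Not NE.
(A, Right, m1): Player 2 can switch to Left (4 → 13). Not NE.
(A, Right, m2): Player 1 can switch to B (2 → 13). Not NE.
(B, Left, m1): Player 1 can switch to A (3 → 15). Not NE.
(B, Left, m2): Player 2 can switch to Right (7 → 12). Not NE.
(B, Right, m1): Player 1 can switch to A (3 → 18). Not NE.
(B, Right, m2): Player 3 can switch to m1 (2 → 8). Not NE.
(C, Left, m1): Player 1 gets 18, best alternative 15; Player 2 gets 20, best alternative 11; Player 3 gets 12, best alternative 11. No profitable deviation — NE.
(C, Left, m2): Player 1 can switch to A (2 → 7). Not NE.
(C, Right, m1): Player 1 can switch to A (16 → 18). Not NE.
(C, Right, m2): Player 1 can switch to B (6 → 13). Not NE.

Pure NE: (C, Left, m1)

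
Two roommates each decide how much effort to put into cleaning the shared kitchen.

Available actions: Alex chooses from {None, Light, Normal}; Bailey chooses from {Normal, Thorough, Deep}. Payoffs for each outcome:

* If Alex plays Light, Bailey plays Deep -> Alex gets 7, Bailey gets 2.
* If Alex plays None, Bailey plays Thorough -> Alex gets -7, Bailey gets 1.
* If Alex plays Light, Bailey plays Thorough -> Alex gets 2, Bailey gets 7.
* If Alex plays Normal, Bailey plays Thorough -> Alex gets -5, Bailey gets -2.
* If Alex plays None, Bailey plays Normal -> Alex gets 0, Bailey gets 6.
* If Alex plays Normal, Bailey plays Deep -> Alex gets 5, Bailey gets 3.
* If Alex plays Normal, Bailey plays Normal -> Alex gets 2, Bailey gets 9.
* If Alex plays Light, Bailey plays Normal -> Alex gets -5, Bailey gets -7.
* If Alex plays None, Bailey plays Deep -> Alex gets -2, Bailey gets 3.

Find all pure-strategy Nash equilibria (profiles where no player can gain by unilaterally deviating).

Alex against Normal: payoffs 0, -5, 2 → best response Normal.
Alex against Thorough: payoffs -7, 2, -5 → best response Light.
Alex against Deep: payoffs -2, 7, 5 → best response Light.
Bailey against None: payoffs 6, 1, 3 → best response Normal.
Bailey against Light: payoffs -7, 7, 2 → best response Thorough.
Bailey against Normal: payoffs 9, -2, 3 → best response Normal.
Mutual best responses: (Light, Thorough); (Normal, Normal).

The pure Nash equilibria are (Light, Thorough); (Normal, Normal).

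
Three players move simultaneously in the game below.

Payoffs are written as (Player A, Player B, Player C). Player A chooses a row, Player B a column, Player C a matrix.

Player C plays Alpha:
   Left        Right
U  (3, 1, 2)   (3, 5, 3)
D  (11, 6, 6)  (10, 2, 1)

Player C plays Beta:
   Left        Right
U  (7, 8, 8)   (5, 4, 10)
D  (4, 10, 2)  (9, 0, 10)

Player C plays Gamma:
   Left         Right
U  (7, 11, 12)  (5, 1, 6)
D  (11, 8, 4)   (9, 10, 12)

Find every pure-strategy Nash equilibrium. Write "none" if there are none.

The pure Nash equilibria are (D, Left, Alpha) and (D, Right, Gamma).

(U, Left, Alpha): Player A can switch to D (3 → 11). Not NE.
(U, Left, Beta): Player C can switch to Gamma (8 → 12). Not NE.
(U, Left, Gamma): Player A can switch to D (7 → 11). Not NE.
(U, Right, Alpha): Player A can switch to D (3 → 10). Not NE.
(U, Right, Beta): Player A can switch to D (5 → 9). Not NE.
(U, Right, Gamma): Player A can switch to D (5 → 9). Not NE.
(D, Left, Alpha): Player A gets 11, best alternative 3; Player B gets 6, best alternative 2; Player C gets 6, best alternative 4. No profitable deviation — NE.
(D, Right, Gamma): Player A gets 9, best alternative 5; Player B gets 10, best alternative 8; Player C gets 12, best alternative 10. No profitable deviation — NE.
(The remaining 4 profiles each have a profitable deviation by the same check.)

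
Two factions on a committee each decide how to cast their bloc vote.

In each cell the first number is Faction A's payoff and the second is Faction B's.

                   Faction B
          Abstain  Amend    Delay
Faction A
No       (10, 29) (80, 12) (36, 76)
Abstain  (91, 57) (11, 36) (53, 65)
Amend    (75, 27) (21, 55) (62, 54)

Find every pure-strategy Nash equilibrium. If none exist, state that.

This game has no pure Nash equilibrium.

(No, Abstain): Faction A can switch to Abstain (10 → 91). Not NE.
(No, Amend): Faction B can switch to Abstain (12 → 29). Not NE.
(No, Delay): Faction A can switch to Abstain (36 → 53). Not NE.
(Abstain, Abstain): Faction B can switch to Delay (57 → 65). Not NE.
(Abstain, Amend): Faction A can switch to No (11 → 80). Not NE.
(Abstain, Delay): Faction A can switch to Amend (53 → 62). Not NE.
(The remaining 3 profiles each have a profitable deviation by the same check.)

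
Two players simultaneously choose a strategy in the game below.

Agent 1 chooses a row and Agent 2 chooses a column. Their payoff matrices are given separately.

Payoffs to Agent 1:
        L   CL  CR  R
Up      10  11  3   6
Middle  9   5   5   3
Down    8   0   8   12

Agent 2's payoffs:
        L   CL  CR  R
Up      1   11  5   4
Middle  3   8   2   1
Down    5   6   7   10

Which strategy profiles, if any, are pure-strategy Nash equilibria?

(Up, L): Agent 2 can switch to CL (1 → 11). Not NE.
(Up, CL): Agent 1 gets 11, best alternative 5; Agent 2 gets 11, best alternative 5. No profitable deviation — NE.
(Up, CR): Agent 1 can switch to Middle (3 → 5). Not NE.
(Up, R): Agent 1 can switch to Down (6 → 12). Not NE.
(Middle, L): Agent 1 can switch to Up (9 → 10). Not NE.
(Middle, CL): Agent 1 can switch to Up (5 → 11). Not NE.
(Middle, CR): Agent 1 can switch to Down (5 → 8). Not NE.
(Middle, R): Agent 1 can switch to Up (3 → 6). Not NE.
(Down, L): Agent 1 can switch to Up (8 → 10). Not NE.
(Down, CL): Agent 1 can switch to Up (0 → 11). Not NE.
(Down, CR): Agent 2 can switch to R (7 → 10). Not NE.
(Down, R): Agent 1 gets 12, best alternative 6; Agent 2 gets 10, best alternative 7. No profitable deviation — NE.

Pure-strategy Nash equilibria: (Up, CL) and (Down, R)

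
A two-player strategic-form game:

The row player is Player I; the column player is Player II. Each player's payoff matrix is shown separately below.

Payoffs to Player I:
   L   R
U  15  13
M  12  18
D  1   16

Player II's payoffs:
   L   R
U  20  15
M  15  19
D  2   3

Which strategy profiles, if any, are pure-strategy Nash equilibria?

Check each profile: it is a Nash equilibrium iff no player can strictly gain by switching unilaterally.
(U, L): Player I gets 15, best alternative 12; Player II gets 20, best alternative 15. No profitable deviation — NE.
(U, R): Player I can switch to M (13 → 18). Not NE.
(M, L): Player I can switch to U (12 → 15). Not NE.
(M, R): Player I gets 18, best alternative 16; Player II gets 19, best alternative 15. No profitable deviation — NE.
(D, L): Player I can switch to U (1 → 15). Not NE.
(D, R): Player I can switch to M (16 → 18). Not NE.

Pure-strategy Nash equilibria: (U, L); (M, R)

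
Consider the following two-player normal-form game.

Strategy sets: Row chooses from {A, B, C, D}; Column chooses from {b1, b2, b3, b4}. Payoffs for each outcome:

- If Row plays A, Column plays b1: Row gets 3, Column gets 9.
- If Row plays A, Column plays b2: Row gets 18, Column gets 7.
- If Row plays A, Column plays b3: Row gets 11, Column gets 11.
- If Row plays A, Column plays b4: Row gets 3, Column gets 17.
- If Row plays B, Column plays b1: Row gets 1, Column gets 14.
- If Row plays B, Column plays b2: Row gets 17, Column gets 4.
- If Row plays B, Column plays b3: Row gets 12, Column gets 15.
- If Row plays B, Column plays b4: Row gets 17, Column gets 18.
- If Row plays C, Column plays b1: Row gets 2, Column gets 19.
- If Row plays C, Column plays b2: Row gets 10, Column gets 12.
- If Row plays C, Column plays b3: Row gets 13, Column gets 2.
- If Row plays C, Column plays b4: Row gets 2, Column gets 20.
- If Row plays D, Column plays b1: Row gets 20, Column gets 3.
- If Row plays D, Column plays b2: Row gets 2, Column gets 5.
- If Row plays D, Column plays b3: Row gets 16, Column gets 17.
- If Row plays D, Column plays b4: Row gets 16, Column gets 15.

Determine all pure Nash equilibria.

(B, b4) and (D, b3)

(A, b1): Row can switch to D (3 → 20). Not NE.
(A, b2): Column can switch to b1 (7 → 9). Not NE.
(A, b3): Row can switch to B (11 → 12). Not NE.
(A, b4): Row can switch to B (3 → 17). Not NE.
(B, b1): Row can switch to A (1 → 3). Not NE.
(B, b2): Row can switch to A (17 → 18). Not NE.
(B, b3): Row can switch to C (12 → 13). Not NE.
(B, b4): Row gets 17, best alternative 16; Column gets 18, best alternative 15. No profitable deviation — NE.
(C, b1): Row can switch to A (2 → 3). Not NE.
(C, b2): Row can switch to A (10 → 18). Not NE.
(C, b3): Row can switch to D (13 → 16). Not NE.
(D, b3): Row gets 16, best alternative 13; Column gets 17, best alternative 15. No profitable deviation — NE.
(The remaining 4 profiles each have a profitable deviation by the same check.)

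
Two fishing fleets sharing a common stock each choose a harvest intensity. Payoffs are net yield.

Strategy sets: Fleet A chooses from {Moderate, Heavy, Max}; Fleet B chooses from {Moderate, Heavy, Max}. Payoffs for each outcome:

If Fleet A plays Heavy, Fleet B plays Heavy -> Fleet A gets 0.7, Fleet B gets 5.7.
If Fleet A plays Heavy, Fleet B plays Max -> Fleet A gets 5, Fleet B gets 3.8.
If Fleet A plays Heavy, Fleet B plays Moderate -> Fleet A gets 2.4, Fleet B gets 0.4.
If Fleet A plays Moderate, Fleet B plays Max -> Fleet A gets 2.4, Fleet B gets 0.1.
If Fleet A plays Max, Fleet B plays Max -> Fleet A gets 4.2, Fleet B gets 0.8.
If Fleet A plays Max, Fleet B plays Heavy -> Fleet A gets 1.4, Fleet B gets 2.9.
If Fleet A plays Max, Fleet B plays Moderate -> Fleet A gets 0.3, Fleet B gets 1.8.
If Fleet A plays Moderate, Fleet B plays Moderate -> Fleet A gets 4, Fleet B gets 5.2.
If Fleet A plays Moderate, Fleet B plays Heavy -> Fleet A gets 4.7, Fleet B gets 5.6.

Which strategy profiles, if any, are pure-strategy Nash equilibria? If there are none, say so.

(Moderate, Heavy)

Fleet A against Moderate: payoffs 4, 2.4, 0.3 → best response Moderate.
Fleet A against Heavy: payoffs 4.7, 0.7, 1.4 → best response Moderate.
Fleet A against Max: payoffs 2.4, 5, 4.2 → best response Heavy.
Fleet B against Moderate: payoffs 5.2, 5.6, 0.1 → best response Heavy.
Fleet B against Heavy: payoffs 0.4, 5.7, 3.8 → best response Heavy.
Fleet B against Max: payoffs 1.8, 2.9, 0.8 → best response Heavy.
Mutual best responses: (Moderate, Heavy).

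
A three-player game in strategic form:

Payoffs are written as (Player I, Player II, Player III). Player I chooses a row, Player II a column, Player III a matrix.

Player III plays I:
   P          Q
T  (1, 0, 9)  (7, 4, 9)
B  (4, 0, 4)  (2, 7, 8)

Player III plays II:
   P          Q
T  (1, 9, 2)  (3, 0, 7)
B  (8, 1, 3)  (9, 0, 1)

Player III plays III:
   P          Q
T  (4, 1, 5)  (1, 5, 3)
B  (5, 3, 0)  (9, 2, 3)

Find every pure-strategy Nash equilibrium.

The unique pure-strategy Nash equilibrium is (T, Q, I).

Mark each player's best response to every combination of opponents' strategies; a profile where every player is best-responding is a pure Nash equilibrium.
Player I against (P, I): payoffs 1, 4 → best response B.
Player I against (P, II): payoffs 1, 8 → best response B.
Player I against (P, III): payoffs 4, 5 → best response B.
Player I against (Q, I): payoffs 7, 2 → best response T.
Player I against (Q, II): payoffs 3, 9 → best response B.
Player I against (Q, III): payoffs 1, 9 → best response B.
Player II against (T, I): payoffs 0, 4 → best response Q.
Player II against (T, II): payoffs 9, 0 → best response P.
Player II against (T, III): payoffs 1, 5 → best response Q.
Player II against (B, I): payoffs 0, 7 → best response Q.
Player II against (B, II): payoffs 1, 0 → best response P.
Player II against (B, III): payoffs 3, 2 → best response P.
Player III against (T, P): payoffs 9, 2, 5 → best response I.
Player III against (T, Q): payoffs 9, 7, 3 → best response I.
Player III against (B, P): payoffs 4, 3, 0 → best response I.
Player III against (B, Q): payoffs 8, 1, 3 → best response I.
Mutual best responses: (T, Q, I).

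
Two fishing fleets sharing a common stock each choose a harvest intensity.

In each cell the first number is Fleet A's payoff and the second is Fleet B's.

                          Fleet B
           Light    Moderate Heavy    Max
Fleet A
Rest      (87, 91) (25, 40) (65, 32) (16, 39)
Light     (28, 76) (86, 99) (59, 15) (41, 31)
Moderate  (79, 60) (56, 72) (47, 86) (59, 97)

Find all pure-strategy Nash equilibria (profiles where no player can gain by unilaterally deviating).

The pure Nash equilibria are (Rest, Light) and (Light, Moderate) and (Moderate, Max).

Fleet A against Light: payoffs 87, 28, 79 → best response Rest.
Fleet A against Moderate: payoffs 25, 86, 56 → best response Light.
Fleet A against Heavy: payoffs 65, 59, 47 → best response Rest.
Fleet A against Max: payoffs 16, 41, 59 → best response Moderate.
Fleet B against Rest: payoffs 91, 40, 32, 39 → best response Light.
Fleet B against Light: payoffs 76, 99, 15, 31 → best response Moderate.
Fleet B against Moderate: payoffs 60, 72, 86, 97 → best response Max.
Mutual best responses: (Rest, Light); (Light, Moderate); (Moderate, Max).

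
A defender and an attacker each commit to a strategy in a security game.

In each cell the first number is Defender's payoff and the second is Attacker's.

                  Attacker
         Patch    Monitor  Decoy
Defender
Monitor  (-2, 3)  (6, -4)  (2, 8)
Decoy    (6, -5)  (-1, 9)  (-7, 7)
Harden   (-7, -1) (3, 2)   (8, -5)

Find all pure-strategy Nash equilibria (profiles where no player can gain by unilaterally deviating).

This game has no pure Nash equilibrium.

For each player, find the best response to each opponent profile; mutual best responses are the pure NE.
Defender against Patch: payoffs -2, 6, -7 → best response Decoy.
Defender against Monitor: payoffs 6, -1, 3 → best response Monitor.
Defender against Decoy: payoffs 2, -7, 8 → best response Harden.
Attacker against Monitor: payoffs 3, -4, 8 → best response Decoy.
Attacker against Decoy: payoffs -5, 9, 7 → best response Monitor.
Attacker against Harden: payoffs -1, 2, -5 → best response Monitor.
No profile is a mutual best response for all players.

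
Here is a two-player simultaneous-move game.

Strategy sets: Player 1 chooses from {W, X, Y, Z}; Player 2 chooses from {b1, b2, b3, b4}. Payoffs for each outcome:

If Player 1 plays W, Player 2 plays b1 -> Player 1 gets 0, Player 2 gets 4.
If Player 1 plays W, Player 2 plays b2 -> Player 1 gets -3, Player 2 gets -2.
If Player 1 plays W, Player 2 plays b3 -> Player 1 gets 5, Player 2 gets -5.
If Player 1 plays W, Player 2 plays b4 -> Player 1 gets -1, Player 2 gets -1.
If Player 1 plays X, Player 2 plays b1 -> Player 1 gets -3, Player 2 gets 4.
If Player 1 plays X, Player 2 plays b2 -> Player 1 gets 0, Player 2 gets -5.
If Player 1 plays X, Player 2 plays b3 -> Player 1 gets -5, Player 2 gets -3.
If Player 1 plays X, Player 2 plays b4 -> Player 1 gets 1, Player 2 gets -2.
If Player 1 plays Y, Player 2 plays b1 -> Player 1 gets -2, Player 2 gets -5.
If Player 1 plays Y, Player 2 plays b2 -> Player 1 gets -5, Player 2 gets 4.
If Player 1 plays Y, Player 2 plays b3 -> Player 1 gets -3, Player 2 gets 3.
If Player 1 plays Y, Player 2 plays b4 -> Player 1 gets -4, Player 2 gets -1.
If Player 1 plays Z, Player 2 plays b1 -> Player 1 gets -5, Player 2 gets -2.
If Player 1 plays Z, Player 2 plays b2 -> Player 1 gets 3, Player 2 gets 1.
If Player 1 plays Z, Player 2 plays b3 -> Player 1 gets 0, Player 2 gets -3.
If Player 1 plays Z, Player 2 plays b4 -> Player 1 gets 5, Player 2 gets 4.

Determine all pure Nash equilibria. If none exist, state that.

(W, b1), (Z, b4)

(W, b1): Player 1 gets 0, best alternative -2; Player 2 gets 4, best alternative -1. No profitable deviation — NE.
(W, b2): Player 1 can switch to X (-3 → 0). Not NE.
(W, b3): Player 2 can switch to b1 (-5 → 4). Not NE.
(W, b4): Player 1 can switch to X (-1 → 1). Not NE.
(X, b1): Player 1 can switch to W (-3 → 0). Not NE.
(X, b2): Player 1 can switch to Z (0 → 3). Not NE.
(X, b3): Player 1 can switch to W (-5 → 5). Not NE.
(Z, b4): Player 1 gets 5, best alternative 1; Player 2 gets 4, best alternative 1. No profitable deviation — NE.
(The remaining 8 profiles each have a profitable deviation by the same check.)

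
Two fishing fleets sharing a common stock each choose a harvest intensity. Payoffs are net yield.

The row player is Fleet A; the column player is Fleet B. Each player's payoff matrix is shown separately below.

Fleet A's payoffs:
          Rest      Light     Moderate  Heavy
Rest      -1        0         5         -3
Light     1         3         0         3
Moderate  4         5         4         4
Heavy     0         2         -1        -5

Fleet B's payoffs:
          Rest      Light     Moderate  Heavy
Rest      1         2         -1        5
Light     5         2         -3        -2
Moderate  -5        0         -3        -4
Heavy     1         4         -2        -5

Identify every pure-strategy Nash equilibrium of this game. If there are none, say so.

The unique pure-strategy Nash equilibrium is (Moderate, Light).

(Rest, Rest): Fleet A can switch to Light (-1 → 1). Not NE.
(Rest, Light): Fleet A can switch to Light (0 → 3). Not NE.
(Rest, Moderate): Fleet B can switch to Rest (-1 → 1). Not NE.
(Rest, Heavy): Fleet A can switch to Light (-3 → 3). Not NE.
(Light, Rest): Fleet A can switch to Moderate (1 → 4). Not NE.
(Light, Light): Fleet A can switch to Moderate (3 → 5). Not NE.
(Light, Moderate): Fleet A can switch to Rest (0 → 5). Not NE.
(Light, Heavy): Fleet A can switch to Moderate (3 → 4). Not NE.
(Moderate, Rest): Fleet B can switch to Light (-5 → 0). Not NE.
(Moderate, Light): Fleet A gets 5, best alternative 3; Fleet B gets 0, best alternative -3. No profitable deviation — NE.
(Moderate, Moderate): Fleet A can switch to Rest (4 → 5). Not NE.
(The remaining 5 profiles each have a profitable deviation by the same check.)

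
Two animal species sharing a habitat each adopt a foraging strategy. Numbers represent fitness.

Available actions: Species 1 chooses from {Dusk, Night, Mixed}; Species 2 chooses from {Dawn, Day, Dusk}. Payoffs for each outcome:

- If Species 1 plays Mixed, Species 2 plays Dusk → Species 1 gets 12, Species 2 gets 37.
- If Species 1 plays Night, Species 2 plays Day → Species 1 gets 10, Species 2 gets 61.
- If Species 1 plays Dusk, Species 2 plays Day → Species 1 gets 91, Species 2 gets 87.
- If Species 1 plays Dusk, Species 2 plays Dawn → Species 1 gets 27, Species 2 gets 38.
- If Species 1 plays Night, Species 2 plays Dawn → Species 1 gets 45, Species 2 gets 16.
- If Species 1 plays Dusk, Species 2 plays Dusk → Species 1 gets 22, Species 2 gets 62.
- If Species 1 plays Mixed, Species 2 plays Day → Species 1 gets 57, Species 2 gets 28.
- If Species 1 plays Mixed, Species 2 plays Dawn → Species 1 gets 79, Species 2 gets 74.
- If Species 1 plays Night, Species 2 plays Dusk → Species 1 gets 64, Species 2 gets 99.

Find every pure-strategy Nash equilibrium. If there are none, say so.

For each player, find the best response to each opponent profile; mutual best responses are the pure NE.
Species 1 against Dawn: payoffs 27, 45, 79 → best response Mixed.
Species 1 against Day: payoffs 91, 10, 57 → best response Dusk.
Species 1 against Dusk: payoffs 22, 64, 12 → best response Night.
Species 2 against Dusk: payoffs 38, 87, 62 → best response Day.
Species 2 against Night: payoffs 16, 61, 99 → best response Dusk.
Species 2 against Mixed: payoffs 74, 28, 37 → best response Dawn.
Mutual best responses: (Dusk, Day); (Night, Dusk); (Mixed, Dawn).

(Dusk, Day), (Night, Dusk), (Mixed, Dawn)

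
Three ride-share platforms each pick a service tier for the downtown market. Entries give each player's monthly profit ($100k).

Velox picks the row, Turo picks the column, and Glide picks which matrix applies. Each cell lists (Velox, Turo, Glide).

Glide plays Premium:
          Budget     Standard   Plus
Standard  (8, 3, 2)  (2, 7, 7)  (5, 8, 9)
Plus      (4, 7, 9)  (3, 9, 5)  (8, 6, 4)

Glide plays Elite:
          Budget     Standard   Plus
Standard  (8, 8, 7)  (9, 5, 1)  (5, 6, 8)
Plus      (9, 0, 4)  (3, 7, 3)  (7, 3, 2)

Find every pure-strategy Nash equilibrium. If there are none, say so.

For each strategy profile, look for a profitable unilateral deviation.
(Standard, Budget, Premium): Turo can switch to Standard (3 → 7). Not NE.
(Standard, Budget, Elite): Velox can switch to Plus (8 → 9). Not NE.
(Standard, Standard, Premium): Velox can switch to Plus (2 → 3). Not NE.
(Standard, Standard, Elite): Turo can switch to Budget (5 → 8). Not NE.
(Standard, Plus, Premium): Velox can switch to Plus (5 → 8). Not NE.
(Standard, Plus, Elite): Velox can switch to Plus (5 → 7). Not NE.
(Plus, Standard, Premium): Velox gets 3, best alternative 2; Turo gets 9, best alternative 7; Glide gets 5, best alternative 3. No profitable deviation — NE.
(The remaining 5 profiles each have a profitable deviation by the same check.)

The unique pure-strategy Nash equilibrium is (Plus, Standard, Premium).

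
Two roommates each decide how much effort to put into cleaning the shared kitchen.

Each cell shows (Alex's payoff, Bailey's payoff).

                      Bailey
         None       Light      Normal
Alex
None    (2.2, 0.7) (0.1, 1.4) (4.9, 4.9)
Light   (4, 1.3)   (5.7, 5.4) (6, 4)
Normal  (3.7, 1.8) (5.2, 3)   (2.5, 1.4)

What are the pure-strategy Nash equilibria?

The unique pure-strategy Nash equilibrium is (Light, Light).

Alex against None: payoffs 2.2, 4, 3.7 → best response Light.
Alex against Light: payoffs 0.1, 5.7, 5.2 → best response Light.
Alex against Normal: payoffs 4.9, 6, 2.5 → best response Light.
Bailey against None: payoffs 0.7, 1.4, 4.9 → best response Normal.
Bailey against Light: payoffs 1.3, 5.4, 4 → best response Light.
Bailey against Normal: payoffs 1.8, 3, 1.4 → best response Light.
Mutual best responses: (Light, Light).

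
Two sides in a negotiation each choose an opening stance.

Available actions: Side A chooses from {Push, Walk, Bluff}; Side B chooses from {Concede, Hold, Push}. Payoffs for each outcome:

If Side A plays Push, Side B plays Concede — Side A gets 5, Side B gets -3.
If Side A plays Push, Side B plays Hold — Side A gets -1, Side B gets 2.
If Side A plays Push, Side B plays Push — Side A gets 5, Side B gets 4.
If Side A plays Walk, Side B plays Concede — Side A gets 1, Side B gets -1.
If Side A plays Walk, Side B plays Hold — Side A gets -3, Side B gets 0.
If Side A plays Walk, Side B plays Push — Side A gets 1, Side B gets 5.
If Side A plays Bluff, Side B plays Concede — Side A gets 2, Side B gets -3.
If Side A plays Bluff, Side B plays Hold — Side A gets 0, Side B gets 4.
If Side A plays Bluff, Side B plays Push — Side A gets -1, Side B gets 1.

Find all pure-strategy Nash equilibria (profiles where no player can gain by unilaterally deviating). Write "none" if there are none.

Pure-strategy Nash equilibria: (Push, Push), (Bluff, Hold)

For each player, find the best response to each opponent profile; mutual best responses are the pure NE.
Side A against Concede: payoffs 5, 1, 2 → best response Push.
Side A against Hold: payoffs -1, -3, 0 → best response Bluff.
Side A against Push: payoffs 5, 1, -1 → best response Push.
Side B against Push: payoffs -3, 2, 4 → best response Push.
Side B against Walk: payoffs -1, 0, 5 → best response Push.
Side B against Bluff: payoffs -3, 4, 1 → best response Hold.
Mutual best responses: (Push, Push); (Bluff, Hold).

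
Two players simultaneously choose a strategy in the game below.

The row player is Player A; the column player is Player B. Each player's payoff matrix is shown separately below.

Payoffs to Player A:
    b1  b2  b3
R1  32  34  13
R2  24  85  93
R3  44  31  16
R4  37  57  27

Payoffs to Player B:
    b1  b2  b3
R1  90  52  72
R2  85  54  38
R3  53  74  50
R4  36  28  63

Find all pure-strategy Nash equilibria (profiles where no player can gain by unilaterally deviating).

No pure-strategy Nash equilibrium.

(R1, b1): Player A can switch to R3 (32 → 44). Not NE.
(R1, b2): Player A can switch to R2 (34 → 85). Not NE.
(R1, b3): Player A can switch to R2 (13 → 93). Not NE.
(R2, b1): Player A can switch to R1 (24 → 32). Not NE.
(R2, b2): Player B can switch to b1 (54 → 85). Not NE.
(R2, b3): Player B can switch to b1 (38 → 85). Not NE.
(R3, b1): Player B can switch to b2 (53 → 74). Not NE.
(R3, b2): Player A can switch to R1 (31 → 34). Not NE.
(R3, b3): Player A can switch to R2 (16 → 93). Not NE.
(R4, b1): Player A can switch to R3 (37 → 44). Not NE.
(The remaining 2 profiles each have a profitable deviation by the same check.)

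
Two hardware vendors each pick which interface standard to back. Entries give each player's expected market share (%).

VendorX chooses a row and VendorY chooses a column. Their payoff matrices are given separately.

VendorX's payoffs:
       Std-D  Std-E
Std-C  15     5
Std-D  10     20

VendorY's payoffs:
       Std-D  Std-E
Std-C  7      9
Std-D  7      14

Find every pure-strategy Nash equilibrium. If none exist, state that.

Pure NE: (Std-D, Std-E)

(Std-C, Std-D): VendorY can switch to Std-E (7 → 9). Not NE.
(Std-C, Std-E): VendorX can switch to Std-D (5 → 20). Not NE.
(Std-D, Std-D): VendorX can switch to Std-C (10 → 15). Not NE.
(Std-D, Std-E): VendorX gets 20, best alternative 5; VendorY gets 14, best alternative 7. No profitable deviation — NE.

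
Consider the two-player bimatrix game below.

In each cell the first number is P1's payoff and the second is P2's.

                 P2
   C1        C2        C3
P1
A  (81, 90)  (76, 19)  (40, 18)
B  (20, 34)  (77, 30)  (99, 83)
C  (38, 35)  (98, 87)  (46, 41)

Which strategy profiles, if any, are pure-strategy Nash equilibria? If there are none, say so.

(A, C1): P1 gets 81, best alternative 38; P2 gets 90, best alternative 19. No profitable deviation — NE.
(A, C2): P1 can switch to B (76 → 77). Not NE.
(A, C3): P1 can switch to B (40 → 99). Not NE.
(B, C1): P1 can switch to A (20 → 81). Not NE.
(B, C2): P1 can switch to C (77 → 98). Not NE.
(B, C3): P1 gets 99, best alternative 46; P2 gets 83, best alternative 34. No profitable deviation — NE.
(C, C1): P1 can switch to A (38 → 81). Not NE.
(C, C2): P1 gets 98, best alternative 77; P2 gets 87, best alternative 41. No profitable deviation — NE.
(C, C3): P1 can switch to B (46 → 99). Not NE.

Pure-strategy Nash equilibria: (A, C1) and (B, C3) and (C, C2)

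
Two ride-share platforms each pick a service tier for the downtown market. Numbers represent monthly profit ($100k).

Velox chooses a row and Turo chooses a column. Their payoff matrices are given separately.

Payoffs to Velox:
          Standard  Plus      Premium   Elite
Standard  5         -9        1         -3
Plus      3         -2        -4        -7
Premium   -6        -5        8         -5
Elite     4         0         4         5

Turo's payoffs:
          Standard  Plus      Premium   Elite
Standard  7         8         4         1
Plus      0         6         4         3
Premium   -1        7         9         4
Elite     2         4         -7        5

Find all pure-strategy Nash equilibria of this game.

Velox against Standard: payoffs 5, 3, -6, 4 → best response Standard.
Velox against Plus: payoffs -9, -2, -5, 0 → best response Elite.
Velox against Premium: payoffs 1, -4, 8, 4 → best response Premium.
Velox against Elite: payoffs -3, -7, -5, 5 → best response Elite.
Turo against Standard: payoffs 7, 8, 4, 1 → best response Plus.
Turo against Plus: payoffs 0, 6, 4, 3 → best response Plus.
Turo against Premium: payoffs -1, 7, 9, 4 → best response Premium.
Turo against Elite: payoffs 2, 4, -7, 5 → best response Elite.
Mutual best responses: (Premium, Premium); (Elite, Elite).

The pure Nash equilibria are (Premium, Premium) and (Elite, Elite).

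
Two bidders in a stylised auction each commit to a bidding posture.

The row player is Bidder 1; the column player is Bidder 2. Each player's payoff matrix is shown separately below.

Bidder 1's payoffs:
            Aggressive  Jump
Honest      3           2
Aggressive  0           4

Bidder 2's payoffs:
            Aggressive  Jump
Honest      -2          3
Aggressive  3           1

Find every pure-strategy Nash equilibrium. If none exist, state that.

No pure-strategy Nash equilibrium.

(Honest, Aggressive): Bidder 2 can switch to Jump (-2 → 3). Not NE.
(Honest, Jump): Bidder 1 can switch to Aggressive (2 → 4). Not NE.
(Aggressive, Aggressive): Bidder 1 can switch to Honest (0 → 3). Not NE.
(Aggressive, Jump): Bidder 2 can switch to Aggressive (1 → 3). Not NE.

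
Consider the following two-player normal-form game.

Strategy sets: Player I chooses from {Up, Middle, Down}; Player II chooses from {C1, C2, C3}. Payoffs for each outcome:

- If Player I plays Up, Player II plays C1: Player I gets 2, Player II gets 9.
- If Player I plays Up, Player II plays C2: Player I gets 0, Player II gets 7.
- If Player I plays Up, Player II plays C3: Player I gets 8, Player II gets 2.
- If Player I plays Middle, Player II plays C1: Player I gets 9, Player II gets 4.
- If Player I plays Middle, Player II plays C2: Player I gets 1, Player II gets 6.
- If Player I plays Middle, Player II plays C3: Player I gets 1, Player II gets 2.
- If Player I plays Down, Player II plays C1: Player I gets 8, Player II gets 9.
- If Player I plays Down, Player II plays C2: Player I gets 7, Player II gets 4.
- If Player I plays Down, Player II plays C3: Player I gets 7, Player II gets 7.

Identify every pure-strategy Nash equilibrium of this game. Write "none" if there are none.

There is no pure-strategy Nash equilibrium.

Player I against C1: payoffs 2, 9, 8 → best response Middle.
Player I against C2: payoffs 0, 1, 7 → best response Down.
Player I against C3: payoffs 8, 1, 7 → best response Up.
Player II against Up: payoffs 9, 7, 2 → best response C1.
Player II against Middle: payoffs 4, 6, 2 → best response C2.
Player II against Down: payoffs 9, 4, 7 → best response C1.
No profile is a mutual best response for all players.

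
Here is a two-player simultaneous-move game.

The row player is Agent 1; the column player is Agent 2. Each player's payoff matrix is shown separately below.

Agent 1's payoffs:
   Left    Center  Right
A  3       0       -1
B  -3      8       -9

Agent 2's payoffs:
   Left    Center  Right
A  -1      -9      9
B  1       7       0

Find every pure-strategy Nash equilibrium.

(A, Right) and (B, Center)

(A, Left): Agent 2 can switch to Right (-1 → 9). Not NE.
(A, Center): Agent 1 can switch to B (0 → 8). Not NE.
(A, Right): Agent 1 gets -1, best alternative -9; Agent 2 gets 9, best alternative -1. No profitable deviation — NE.
(B, Left): Agent 1 can switch to A (-3 → 3). Not NE.
(B, Center): Agent 1 gets 8, best alternative 0; Agent 2 gets 7, best alternative 1. No profitable deviation — NE.
(B, Right): Agent 1 can switch to A (-9 → -1). Not NE.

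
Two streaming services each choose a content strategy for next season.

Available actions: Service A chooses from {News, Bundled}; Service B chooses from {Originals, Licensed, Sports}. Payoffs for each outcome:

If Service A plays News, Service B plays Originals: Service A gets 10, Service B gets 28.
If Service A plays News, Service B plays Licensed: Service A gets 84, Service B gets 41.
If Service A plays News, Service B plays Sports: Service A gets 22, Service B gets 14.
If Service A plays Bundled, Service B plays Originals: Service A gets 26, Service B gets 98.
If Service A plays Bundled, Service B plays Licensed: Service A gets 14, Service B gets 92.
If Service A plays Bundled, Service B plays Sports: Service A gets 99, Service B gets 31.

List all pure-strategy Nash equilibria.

For each strategy profile, look for a profitable unilateral deviation.
(News, Originals): Service A can switch to Bundled (10 → 26). Not NE.
(News, Licensed): Service A gets 84, best alternative 14; Service B gets 41, best alternative 28. No profitable deviation — NE.
(News, Sports): Service A can switch to Bundled (22 → 99). Not NE.
(Bundled, Originals): Service A gets 26, best alternative 10; Service B gets 98, best alternative 92. No profitable deviation — NE.
(Bundled, Licensed): Service A can switch to News (14 → 84). Not NE.
(Bundled, Sports): Service B can switch to Originals (31 → 98). Not NE.

(News, Licensed) and (Bundled, Originals)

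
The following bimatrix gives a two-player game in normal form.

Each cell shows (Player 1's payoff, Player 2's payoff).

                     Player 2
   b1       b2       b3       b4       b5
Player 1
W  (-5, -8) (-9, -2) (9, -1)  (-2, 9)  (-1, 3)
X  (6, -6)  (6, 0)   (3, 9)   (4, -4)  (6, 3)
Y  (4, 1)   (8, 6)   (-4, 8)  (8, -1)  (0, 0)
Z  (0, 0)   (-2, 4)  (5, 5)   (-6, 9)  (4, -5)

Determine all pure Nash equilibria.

Mark each player's best response to every combination of opponents' strategies; a profile where every player is best-responding is a pure Nash equilibrium.
Player 1 against b1: payoffs -5, 6, 4, 0 → best response X.
Player 1 against b2: payoffs -9, 6, 8, -2 → best response Y.
Player 1 against b3: payoffs 9, 3, -4, 5 → best response W.
Player 1 against b4: payoffs -2, 4, 8, -6 → best response Y.
Player 1 against b5: payoffs -1, 6, 0, 4 → best response X.
Player 2 against W: payoffs -8, -2, -1, 9, 3 → best response b4.
Player 2 against X: payoffs -6, 0, 9, -4, 3 → best response b3.
Player 2 against Y: payoffs 1, 6, 8, -1, 0 → best response b3.
Player 2 against Z: payoffs 0, 4, 5, 9, -5 → best response b4.
No profile is a mutual best response for all players.

none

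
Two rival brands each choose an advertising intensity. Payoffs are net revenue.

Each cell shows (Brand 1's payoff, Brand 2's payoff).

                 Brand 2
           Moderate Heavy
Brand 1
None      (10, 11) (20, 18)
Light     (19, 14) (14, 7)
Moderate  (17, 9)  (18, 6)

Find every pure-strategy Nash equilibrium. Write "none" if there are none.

Brand 1 against Moderate: payoffs 10, 19, 17 → best response Light.
Brand 1 against Heavy: payoffs 20, 14, 18 → best response None.
Brand 2 against None: payoffs 11, 18 → best response Heavy.
Brand 2 against Light: payoffs 14, 7 → best response Moderate.
Brand 2 against Moderate: payoffs 9, 6 → best response Moderate.
Mutual best responses: (None, Heavy); (Light, Moderate).

Pure-strategy Nash equilibria: (None, Heavy), (Light, Moderate)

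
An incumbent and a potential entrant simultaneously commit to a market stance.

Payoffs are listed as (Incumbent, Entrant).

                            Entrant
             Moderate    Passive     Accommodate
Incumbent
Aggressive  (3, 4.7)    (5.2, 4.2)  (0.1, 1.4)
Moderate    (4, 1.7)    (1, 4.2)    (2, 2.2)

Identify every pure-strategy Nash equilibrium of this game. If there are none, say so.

For each player, find the best response to each opponent profile; mutual best responses are the pure NE.
Incumbent against Moderate: payoffs 3, 4 → best response Moderate.
Incumbent against Passive: payoffs 5.2, 1 → best response Aggressive.
Incumbent against Accommodate: payoffs 0.1, 2 → best response Moderate.
Entrant against Aggressive: payoffs 4.7, 4.2, 1.4 → best response Moderate.
Entrant against Moderate: payoffs 1.7, 4.2, 2.2 → best response Passive.
No profile is a mutual best response for all players.

There is no pure-strategy Nash equilibrium.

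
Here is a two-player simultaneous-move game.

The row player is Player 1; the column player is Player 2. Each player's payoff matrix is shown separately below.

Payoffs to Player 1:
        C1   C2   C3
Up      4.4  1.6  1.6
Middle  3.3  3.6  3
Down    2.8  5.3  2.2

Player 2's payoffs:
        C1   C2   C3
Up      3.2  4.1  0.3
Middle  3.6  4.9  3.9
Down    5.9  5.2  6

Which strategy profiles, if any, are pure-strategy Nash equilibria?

Player 1 against C1: payoffs 4.4, 3.3, 2.8 → best response Up.
Player 1 against C2: payoffs 1.6, 3.6, 5.3 → best response Down.
Player 1 against C3: payoffs 1.6, 3, 2.2 → best response Middle.
Player 2 against Up: payoffs 3.2, 4.1, 0.3 → best response C2.
Player 2 against Middle: payoffs 3.6, 4.9, 3.9 → best response C2.
Player 2 against Down: payoffs 5.9, 5.2, 6 → best response C3.
No profile is a mutual best response for all players.

No pure-strategy Nash equilibrium.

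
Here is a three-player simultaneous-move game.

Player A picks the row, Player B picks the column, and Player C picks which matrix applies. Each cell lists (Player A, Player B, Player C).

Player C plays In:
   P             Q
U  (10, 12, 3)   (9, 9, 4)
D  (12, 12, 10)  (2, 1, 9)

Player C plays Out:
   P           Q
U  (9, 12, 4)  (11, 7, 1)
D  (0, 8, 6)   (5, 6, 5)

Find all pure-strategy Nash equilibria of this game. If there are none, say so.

Pure-strategy Nash equilibria: (U, P, Out) and (D, P, In)

For each strategy profile, look for a profitable unilateral deviation.
(U, P, In): Player A can switch to D (10 → 12). Not NE.
(U, P, Out): Player A gets 9, best alternative 0; Player B gets 12, best alternative 7; Player C gets 4, best alternative 3. No profitable deviation — NE.
(U, Q, In): Player B can switch to P (9 → 12). Not NE.
(U, Q, Out): Player B can switch to P (7 → 12). Not NE.
(D, P, In): Player A gets 12, best alternative 10; Player B gets 12, best alternative 1; Player C gets 10, best alternative 6. No profitable deviation — NE.
(D, P, Out): Player A can switch to U (0 → 9). Not NE.
(D, Q, In): Player A can switch to U (2 → 9). Not NE.
(D, Q, Out): Player A can switch to U (5 → 11). Not NE.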